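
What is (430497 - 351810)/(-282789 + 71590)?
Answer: -78687/211199 ≈ -0.37257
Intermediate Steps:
(430497 - 351810)/(-282789 + 71590) = 78687/(-211199) = 78687*(-1/211199) = -78687/211199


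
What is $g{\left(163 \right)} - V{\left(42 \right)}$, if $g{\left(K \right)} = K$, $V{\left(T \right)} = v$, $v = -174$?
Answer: $337$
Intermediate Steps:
$V{\left(T \right)} = -174$
$g{\left(163 \right)} - V{\left(42 \right)} = 163 - -174 = 163 + 174 = 337$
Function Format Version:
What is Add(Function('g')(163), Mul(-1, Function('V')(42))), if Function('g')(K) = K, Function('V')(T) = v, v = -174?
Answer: 337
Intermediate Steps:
Function('V')(T) = -174
Add(Function('g')(163), Mul(-1, Function('V')(42))) = Add(163, Mul(-1, -174)) = Add(163, 174) = 337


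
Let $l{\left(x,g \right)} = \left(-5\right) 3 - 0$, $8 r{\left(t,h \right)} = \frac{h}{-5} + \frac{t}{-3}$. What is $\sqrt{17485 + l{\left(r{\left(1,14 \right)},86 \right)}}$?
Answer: $\sqrt{17470} \approx 132.17$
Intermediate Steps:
$r{\left(t,h \right)} = - \frac{t}{24} - \frac{h}{40}$ ($r{\left(t,h \right)} = \frac{\frac{h}{-5} + \frac{t}{-3}}{8} = \frac{h \left(- \frac{1}{5}\right) + t \left(- \frac{1}{3}\right)}{8} = \frac{- \frac{h}{5} - \frac{t}{3}}{8} = \frac{- \frac{t}{3} - \frac{h}{5}}{8} = - \frac{t}{24} - \frac{h}{40}$)
$l{\left(x,g \right)} = -15$ ($l{\left(x,g \right)} = -15 + 0 = -15$)
$\sqrt{17485 + l{\left(r{\left(1,14 \right)},86 \right)}} = \sqrt{17485 - 15} = \sqrt{17470}$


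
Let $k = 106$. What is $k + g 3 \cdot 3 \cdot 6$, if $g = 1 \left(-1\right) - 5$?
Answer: $-218$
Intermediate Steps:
$g = -6$ ($g = -1 - 5 = -6$)
$k + g 3 \cdot 3 \cdot 6 = 106 - 6 \cdot 3 \cdot 3 \cdot 6 = 106 - 6 \cdot 9 \cdot 6 = 106 - 324 = -218$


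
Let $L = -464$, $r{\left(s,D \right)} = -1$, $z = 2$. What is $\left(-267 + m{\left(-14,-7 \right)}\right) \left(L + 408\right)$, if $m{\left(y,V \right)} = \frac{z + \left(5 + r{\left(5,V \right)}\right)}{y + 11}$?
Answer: $15064$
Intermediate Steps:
$m{\left(y,V \right)} = \frac{6}{11 + y}$ ($m{\left(y,V \right)} = \frac{2 + \left(5 - 1\right)}{y + 11} = \frac{2 + 4}{11 + y} = \frac{6}{11 + y}$)
$\left(-267 + m{\left(-14,-7 \right)}\right) \left(L + 408\right) = \left(-267 + \frac{6}{11 - 14}\right) \left(-464 + 408\right) = \left(-267 + \frac{6}{-3}\right) \left(-56\right) = \left(-267 + 6 \left(- \frac{1}{3}\right)\right) \left(-56\right) = \left(-267 - 2\right) \left(-56\right) = \left(-269\right) \left(-56\right) = 15064$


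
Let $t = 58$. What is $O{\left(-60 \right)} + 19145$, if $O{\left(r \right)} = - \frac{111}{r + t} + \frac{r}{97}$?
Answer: $\frac{3724777}{194} \approx 19200.0$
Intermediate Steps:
$O{\left(r \right)} = - \frac{111}{58 + r} + \frac{r}{97}$ ($O{\left(r \right)} = - \frac{111}{r + 58} + \frac{r}{97} = - \frac{111}{58 + r} + r \frac{1}{97} = - \frac{111}{58 + r} + \frac{r}{97}$)
$O{\left(-60 \right)} + 19145 = \frac{-10767 + \left(-60\right)^{2} + 58 \left(-60\right)}{97 \left(58 - 60\right)} + 19145 = \frac{-10767 + 3600 - 3480}{97 \left(-2\right)} + 19145 = \frac{1}{97} \left(- \frac{1}{2}\right) \left(-10647\right) + 19145 = \frac{10647}{194} + 19145 = \frac{3724777}{194}$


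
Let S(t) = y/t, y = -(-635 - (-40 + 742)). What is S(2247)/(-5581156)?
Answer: -191/1791551076 ≈ -1.0661e-7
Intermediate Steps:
y = 1337 (y = -(-635 - 1*702) = -(-635 - 702) = -1*(-1337) = 1337)
S(t) = 1337/t
S(2247)/(-5581156) = (1337/2247)/(-5581156) = (1337*(1/2247))*(-1/5581156) = (191/321)*(-1/5581156) = -191/1791551076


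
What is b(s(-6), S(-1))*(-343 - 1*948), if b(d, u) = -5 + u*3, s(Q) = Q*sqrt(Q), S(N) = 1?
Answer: 2582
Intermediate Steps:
s(Q) = Q**(3/2)
b(d, u) = -5 + 3*u
b(s(-6), S(-1))*(-343 - 1*948) = (-5 + 3*1)*(-343 - 1*948) = (-5 + 3)*(-343 - 948) = -2*(-1291) = 2582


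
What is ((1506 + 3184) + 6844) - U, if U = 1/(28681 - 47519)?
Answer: 217277493/18838 ≈ 11534.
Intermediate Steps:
U = -1/18838 (U = 1/(-18838) = -1/18838 ≈ -5.3084e-5)
((1506 + 3184) + 6844) - U = ((1506 + 3184) + 6844) - 1*(-1/18838) = (4690 + 6844) + 1/18838 = 11534 + 1/18838 = 217277493/18838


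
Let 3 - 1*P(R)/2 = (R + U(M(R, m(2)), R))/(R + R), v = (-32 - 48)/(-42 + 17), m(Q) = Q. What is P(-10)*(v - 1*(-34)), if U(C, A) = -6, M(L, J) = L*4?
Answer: 4092/25 ≈ 163.68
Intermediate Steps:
M(L, J) = 4*L
v = 16/5 (v = -80/(-25) = -80*(-1/25) = 16/5 ≈ 3.2000)
P(R) = 6 - (-6 + R)/R (P(R) = 6 - 2*(R - 6)/(R + R) = 6 - 2*(-6 + R)/(2*R) = 6 - 2*(-6 + R)*1/(2*R) = 6 - (-6 + R)/R)
P(-10)*(v - 1*(-34)) = (5 + 6/(-10))*(16/5 - 1*(-34)) = (5 + 6*(-⅒))*(16/5 + 34) = (5 - ⅗)*(186/5) = (22/5)*(186/5) = 4092/25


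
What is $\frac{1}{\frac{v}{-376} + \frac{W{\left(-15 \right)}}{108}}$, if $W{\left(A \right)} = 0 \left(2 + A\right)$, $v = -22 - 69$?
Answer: $\frac{376}{91} \approx 4.1319$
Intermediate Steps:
$v = -91$
$W{\left(A \right)} = 0$
$\frac{1}{\frac{v}{-376} + \frac{W{\left(-15 \right)}}{108}} = \frac{1}{- \frac{91}{-376} + \frac{0}{108}} = \frac{1}{\left(-91\right) \left(- \frac{1}{376}\right) + 0 \cdot \frac{1}{108}} = \frac{1}{\frac{91}{376} + 0} = \frac{1}{\frac{91}{376}} = \frac{376}{91}$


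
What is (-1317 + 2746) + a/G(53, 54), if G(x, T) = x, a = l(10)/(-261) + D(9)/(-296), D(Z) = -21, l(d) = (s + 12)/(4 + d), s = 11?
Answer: 40957998667/28661976 ≈ 1429.0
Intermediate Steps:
l(d) = 23/(4 + d) (l(d) = (11 + 12)/(4 + d) = 23/(4 + d))
a = 34963/540792 (a = (23/(4 + 10))/(-261) - 21/(-296) = (23/14)*(-1/261) - 21*(-1/296) = (23*(1/14))*(-1/261) + 21/296 = (23/14)*(-1/261) + 21/296 = -23/3654 + 21/296 = 34963/540792 ≈ 0.064651)
(-1317 + 2746) + a/G(53, 54) = (-1317 + 2746) + (34963/540792)/53 = 1429 + (34963/540792)*(1/53) = 1429 + 34963/28661976 = 40957998667/28661976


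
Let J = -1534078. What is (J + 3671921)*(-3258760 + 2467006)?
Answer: -1692645746622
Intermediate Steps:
(J + 3671921)*(-3258760 + 2467006) = (-1534078 + 3671921)*(-3258760 + 2467006) = 2137843*(-791754) = -1692645746622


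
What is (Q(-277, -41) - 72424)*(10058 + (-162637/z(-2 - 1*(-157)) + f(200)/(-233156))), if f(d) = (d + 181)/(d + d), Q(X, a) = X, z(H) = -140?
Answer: -76072543970608039/93262400 ≈ -8.1568e+8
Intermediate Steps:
f(d) = (181 + d)/(2*d) (f(d) = (181 + d)/((2*d)) = (181 + d)*(1/(2*d)) = (181 + d)/(2*d))
(Q(-277, -41) - 72424)*(10058 + (-162637/z(-2 - 1*(-157)) + f(200)/(-233156))) = (-277 - 72424)*(10058 + (-162637/(-140) + ((½)*(181 + 200)/200)/(-233156))) = -72701*(10058 + (-162637*(-1/140) + ((½)*(1/200)*381)*(-1/233156))) = -72701*(10058 + (162637/140 + (381/400)*(-1/233156))) = -72701*(10058 + (162637/140 - 381/93262400)) = -72701*(10058 + 108342263539/93262400) = -72701*1046375482739/93262400 = -76072543970608039/93262400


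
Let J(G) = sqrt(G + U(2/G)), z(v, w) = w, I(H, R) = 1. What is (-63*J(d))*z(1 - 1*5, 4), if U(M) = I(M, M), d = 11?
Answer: -504*sqrt(3) ≈ -872.95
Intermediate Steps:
U(M) = 1
J(G) = sqrt(1 + G) (J(G) = sqrt(G + 1) = sqrt(1 + G))
(-63*J(d))*z(1 - 1*5, 4) = -63*sqrt(1 + 11)*4 = -126*sqrt(3)*4 = -504*sqrt(3)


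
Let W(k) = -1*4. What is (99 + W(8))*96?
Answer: 9120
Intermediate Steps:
W(k) = -4
(99 + W(8))*96 = (99 - 4)*96 = 95*96 = 9120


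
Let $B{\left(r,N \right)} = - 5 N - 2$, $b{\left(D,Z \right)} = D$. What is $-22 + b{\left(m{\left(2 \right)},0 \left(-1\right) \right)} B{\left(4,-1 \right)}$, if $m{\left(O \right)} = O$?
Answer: $-16$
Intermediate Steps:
$B{\left(r,N \right)} = -2 - 5 N$
$-22 + b{\left(m{\left(2 \right)},0 \left(-1\right) \right)} B{\left(4,-1 \right)} = -22 + 2 \left(-2 - -5\right) = -22 + 2 \left(-2 + 5\right) = -22 + 2 \cdot 3 = -22 + 6 = -16$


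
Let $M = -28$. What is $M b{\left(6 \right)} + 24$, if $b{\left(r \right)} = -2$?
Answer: $80$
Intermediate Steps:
$M b{\left(6 \right)} + 24 = \left(-28\right) \left(-2\right) + 24 = 56 + 24 = 80$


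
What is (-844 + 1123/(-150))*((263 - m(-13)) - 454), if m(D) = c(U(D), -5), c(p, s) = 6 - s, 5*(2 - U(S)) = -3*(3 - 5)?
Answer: 12900023/75 ≈ 1.7200e+5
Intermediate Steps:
U(S) = ⅘ (U(S) = 2 - (-3)*(3 - 5)/5 = 2 - (-3)*(-2)/5 = 2 - ⅕*6 = 2 - 6/5 = ⅘)
m(D) = 11 (m(D) = 6 - 1*(-5) = 6 + 5 = 11)
(-844 + 1123/(-150))*((263 - m(-13)) - 454) = (-844 + 1123/(-150))*((263 - 1*11) - 454) = (-844 + 1123*(-1/150))*((263 - 11) - 454) = (-844 - 1123/150)*(252 - 454) = -127723/150*(-202) = 12900023/75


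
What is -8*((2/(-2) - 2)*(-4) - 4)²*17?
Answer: -8704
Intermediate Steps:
-8*((2/(-2) - 2)*(-4) - 4)²*17 = -8*((2*(-½) - 2)*(-4) - 4)²*17 = -8*((-1 - 2)*(-4) - 4)²*17 = -8*(-3*(-4) - 4)²*17 = -8*(12 - 4)²*17 = -8*8²*17 = -8*64*17 = -512*17 = -8704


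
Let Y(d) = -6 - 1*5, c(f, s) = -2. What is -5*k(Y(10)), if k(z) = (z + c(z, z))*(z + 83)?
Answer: 4680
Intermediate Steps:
Y(d) = -11 (Y(d) = -6 - 5 = -11)
k(z) = (-2 + z)*(83 + z) (k(z) = (z - 2)*(z + 83) = (-2 + z)*(83 + z))
-5*k(Y(10)) = -5*(-166 + (-11)² + 81*(-11)) = -5*(-166 + 121 - 891) = -5*(-936) = 4680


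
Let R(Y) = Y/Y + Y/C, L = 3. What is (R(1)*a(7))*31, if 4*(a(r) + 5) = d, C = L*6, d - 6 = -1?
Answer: -2945/24 ≈ -122.71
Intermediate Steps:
d = 5 (d = 6 - 1 = 5)
C = 18 (C = 3*6 = 18)
a(r) = -15/4 (a(r) = -5 + (1/4)*5 = -5 + 5/4 = -15/4)
R(Y) = 1 + Y/18 (R(Y) = Y/Y + Y/18 = 1 + Y*(1/18) = 1 + Y/18)
(R(1)*a(7))*31 = ((1 + (1/18)*1)*(-15/4))*31 = ((1 + 1/18)*(-15/4))*31 = ((19/18)*(-15/4))*31 = -95/24*31 = -2945/24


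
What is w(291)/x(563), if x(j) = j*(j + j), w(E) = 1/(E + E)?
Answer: 1/368951916 ≈ 2.7104e-9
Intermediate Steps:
w(E) = 1/(2*E)
x(j) = 2*j² (x(j) = j*(2*j) = 2*j²)
w(291)/x(563) = ((½)/291)/((2*563²)) = ((½)*(1/291))/((2*316969)) = (1/582)/633938 = (1/582)*(1/633938) = 1/368951916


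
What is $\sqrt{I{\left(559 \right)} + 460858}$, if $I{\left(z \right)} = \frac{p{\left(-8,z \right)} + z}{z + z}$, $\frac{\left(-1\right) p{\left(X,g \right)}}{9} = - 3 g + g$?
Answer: $\frac{3 \sqrt{204830}}{2} \approx 678.87$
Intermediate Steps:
$p{\left(X,g \right)} = 18 g$ ($p{\left(X,g \right)} = - 9 \left(- 3 g + g\right) = - 9 \left(- 2 g\right) = 18 g$)
$I{\left(z \right)} = \frac{19}{2}$ ($I{\left(z \right)} = \frac{18 z + z}{z + z} = \frac{19 z}{2 z} = 19 z \frac{1}{2 z} = \frac{19}{2}$)
$\sqrt{I{\left(559 \right)} + 460858} = \sqrt{\frac{19}{2} + 460858} = \sqrt{\frac{921735}{2}} = \frac{3 \sqrt{204830}}{2}$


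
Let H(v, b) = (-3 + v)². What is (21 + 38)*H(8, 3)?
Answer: 1475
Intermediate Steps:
(21 + 38)*H(8, 3) = (21 + 38)*(-3 + 8)² = 59*5² = 59*25 = 1475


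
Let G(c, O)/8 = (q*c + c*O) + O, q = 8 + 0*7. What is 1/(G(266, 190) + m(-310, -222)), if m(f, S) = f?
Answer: 1/422554 ≈ 2.3666e-6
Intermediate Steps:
q = 8 (q = 8 + 0 = 8)
G(c, O) = 8*O + 64*c + 8*O*c (G(c, O) = 8*((8*c + c*O) + O) = 8*((8*c + O*c) + O) = 8*(O + 8*c + O*c) = 8*O + 64*c + 8*O*c)
1/(G(266, 190) + m(-310, -222)) = 1/((8*190 + 64*266 + 8*190*266) - 310) = 1/((1520 + 17024 + 404320) - 310) = 1/(422864 - 310) = 1/422554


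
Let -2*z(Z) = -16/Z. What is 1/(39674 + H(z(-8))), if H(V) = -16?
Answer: 1/39658 ≈ 2.5216e-5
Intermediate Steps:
z(Z) = 8/Z (z(Z) = -(-8)/Z = 8/Z)
1/(39674 + H(z(-8))) = 1/(39674 - 16) = 1/39658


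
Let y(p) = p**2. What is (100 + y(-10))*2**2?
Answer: 800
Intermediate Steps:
(100 + y(-10))*2**2 = (100 + (-10)**2)*2**2 = (100 + 100)*4 = 200*4 = 800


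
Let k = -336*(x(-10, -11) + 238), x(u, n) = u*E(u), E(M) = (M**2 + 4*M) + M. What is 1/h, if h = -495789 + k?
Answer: -1/407757 ≈ -2.4524e-6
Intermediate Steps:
E(M) = M**2 + 5*M
x(u, n) = u**2*(5 + u) (x(u, n) = u*(u*(5 + u)) = u**2*(5 + u))
k = 88032 (k = -336*((-10)**2*(5 - 10) + 238) = -336*(100*(-5) + 238) = -336*(-500 + 238) = -336*(-262) = 88032)
h = -407757 (h = -495789 + 88032 = -407757)
1/h = 1/(-407757) = -1/407757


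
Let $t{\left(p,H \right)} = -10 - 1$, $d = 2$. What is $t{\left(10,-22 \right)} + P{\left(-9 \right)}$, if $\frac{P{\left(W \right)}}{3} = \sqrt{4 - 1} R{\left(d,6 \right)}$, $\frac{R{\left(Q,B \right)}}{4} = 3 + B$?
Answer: $-11 + 108 \sqrt{3} \approx 176.06$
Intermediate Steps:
$R{\left(Q,B \right)} = 12 + 4 B$ ($R{\left(Q,B \right)} = 4 \left(3 + B\right) = 12 + 4 B$)
$t{\left(p,H \right)} = -11$ ($t{\left(p,H \right)} = -10 - 1 = -11$)
$P{\left(W \right)} = 108 \sqrt{3}$ ($P{\left(W \right)} = 3 \sqrt{4 - 1} \left(12 + 4 \cdot 6\right) = 3 \sqrt{3} \left(12 + 24\right) = 3 \sqrt{3} \cdot 36 = 3 \cdot 36 \sqrt{3} = 108 \sqrt{3}$)
$t{\left(10,-22 \right)} + P{\left(-9 \right)} = -11 + 108 \sqrt{3}$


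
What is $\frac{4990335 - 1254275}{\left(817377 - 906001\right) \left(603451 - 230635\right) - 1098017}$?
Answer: $- \frac{3736060}{33041543201} \approx -0.00011307$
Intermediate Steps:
$\frac{4990335 - 1254275}{\left(817377 - 906001\right) \left(603451 - 230635\right) - 1098017} = \frac{3736060}{\left(817377 - 906001\right) 372816 - 1098017} = \frac{3736060}{\left(-88624\right) 372816 - 1098017} = \frac{3736060}{-33040445184 - 1098017} = \frac{3736060}{-33041543201} = 3736060 \left(- \frac{1}{33041543201}\right) = - \frac{3736060}{33041543201}$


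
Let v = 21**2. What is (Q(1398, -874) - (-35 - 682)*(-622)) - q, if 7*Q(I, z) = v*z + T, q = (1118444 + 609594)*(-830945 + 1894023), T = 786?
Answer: -12859277773214/7 ≈ -1.8370e+12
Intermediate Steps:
v = 441
q = 1837039180964 (q = 1728038*1063078 = 1837039180964)
Q(I, z) = 786/7 + 63*z (Q(I, z) = (441*z + 786)/7 = (786 + 441*z)/7 = 786/7 + 63*z)
(Q(1398, -874) - (-35 - 682)*(-622)) - q = ((786/7 + 63*(-874)) - (-35 - 682)*(-622)) - 1*1837039180964 = ((786/7 - 55062) - (-717)*(-622)) - 1837039180964 = (-384648/7 - 1*445974) - 1837039180964 = (-384648/7 - 445974) - 1837039180964 = -3506466/7 - 1837039180964 = -12859277773214/7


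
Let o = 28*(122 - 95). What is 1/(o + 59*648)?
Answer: 1/38988 ≈ 2.5649e-5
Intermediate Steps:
o = 756 (o = 28*27 = 756)
1/(o + 59*648) = 1/(756 + 59*648) = 1/(756 + 38232) = 1/38988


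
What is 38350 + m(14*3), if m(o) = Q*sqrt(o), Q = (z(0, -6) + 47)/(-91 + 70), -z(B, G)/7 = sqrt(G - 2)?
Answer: 38350 + sqrt(42)*(-47 + 14*I*sqrt(2))/21 ≈ 38336.0 + 6.1101*I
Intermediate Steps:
z(B, G) = -7*sqrt(-2 + G) (z(B, G) = -7*sqrt(G - 2) = -7*sqrt(-2 + G))
Q = -47/21 + 2*I*sqrt(2)/3 (Q = (-7*sqrt(-2 - 6) + 47)/(-91 + 70) = (-14*I*sqrt(2) + 47)/(-21) = (-14*I*sqrt(2) + 47)*(-1/21) = (47 - 14*I*sqrt(2))*(-1/21) = -47/21 + 2*I*sqrt(2)/3 ≈ -2.2381 + 0.94281*I)
m(o) = sqrt(o)*(-47/21 + 2*I*sqrt(2)/3) (m(o) = (-47/21 + 2*I*sqrt(2)/3)*sqrt(o) = sqrt(o)*(-47/21 + 2*I*sqrt(2)/3))
38350 + m(14*3) = 38350 + sqrt(14*3)*(-47 + 14*I*sqrt(2))/21 = 38350 + sqrt(42)*(-47 + 14*I*sqrt(2))/21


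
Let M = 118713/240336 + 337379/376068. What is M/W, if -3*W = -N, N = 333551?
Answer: 498922539/39877292212208 ≈ 1.2511e-5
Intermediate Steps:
W = 333551/3 (W = -(-1)*333551/3 = -⅓*(-333551) = 333551/3 ≈ 1.1118e+5)
M = 166307513/119553808 (M = 118713*(1/240336) + 337379*(1/376068) = 39571/80112 + 48197/53724 = 166307513/119553808 ≈ 1.3911)
M/W = 166307513/(119553808*(333551/3)) = (166307513/119553808)*(3/333551) = 498922539/39877292212208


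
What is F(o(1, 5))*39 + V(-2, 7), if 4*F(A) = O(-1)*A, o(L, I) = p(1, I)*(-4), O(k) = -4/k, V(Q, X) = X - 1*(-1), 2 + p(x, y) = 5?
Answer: -460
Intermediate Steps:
p(x, y) = 3 (p(x, y) = -2 + 5 = 3)
V(Q, X) = 1 + X (V(Q, X) = X + 1 = 1 + X)
o(L, I) = -12 (o(L, I) = 3*(-4) = -12)
F(A) = A (F(A) = ((-4/(-1))*A)/4 = ((-4*(-1))*A)/4 = (4*A)/4 = A)
F(o(1, 5))*39 + V(-2, 7) = -12*39 + (1 + 7) = -468 + 8 = -460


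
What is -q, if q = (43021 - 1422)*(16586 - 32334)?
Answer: 655101052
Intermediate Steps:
q = -655101052 (q = 41599*(-15748) = -655101052)
-q = -1*(-655101052) = 655101052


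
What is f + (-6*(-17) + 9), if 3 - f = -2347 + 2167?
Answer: 294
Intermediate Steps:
f = 183 (f = 3 - (-2347 + 2167) = 3 - 1*(-180) = 3 + 180 = 183)
f + (-6*(-17) + 9) = 183 + (-6*(-17) + 9) = 183 + (102 + 9) = 183 + 111 = 294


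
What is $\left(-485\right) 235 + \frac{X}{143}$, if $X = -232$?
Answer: $- \frac{16298657}{143} \approx -1.1398 \cdot 10^{5}$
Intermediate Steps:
$\left(-485\right) 235 + \frac{X}{143} = \left(-485\right) 235 - \frac{232}{143} = -113975 - \frac{232}{143} = - \frac{16298657}{143}$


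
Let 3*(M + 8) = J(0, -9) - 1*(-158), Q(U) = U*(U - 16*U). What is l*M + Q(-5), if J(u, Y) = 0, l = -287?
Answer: -39583/3 ≈ -13194.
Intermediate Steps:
Q(U) = -15*U² (Q(U) = U*(-15*U) = -15*U²)
M = 134/3 (M = -8 + (0 - 1*(-158))/3 = -8 + (0 + 158)/3 = -8 + (⅓)*158 = -8 + 158/3 = 134/3 ≈ 44.667)
l*M + Q(-5) = -287*134/3 - 15*(-5)² = -38458/3 - 15*25 = -38458/3 - 375 = -39583/3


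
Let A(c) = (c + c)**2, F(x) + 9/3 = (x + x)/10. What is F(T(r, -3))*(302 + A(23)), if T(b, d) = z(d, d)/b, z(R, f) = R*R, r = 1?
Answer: -14508/5 ≈ -2901.6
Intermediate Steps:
z(R, f) = R**2
T(b, d) = d**2/b
F(x) = -3 + x/5 (F(x) = -3 + (x + x)/10 = -3 + (2*x)*(1/10) = -3 + x/5)
A(c) = 4*c**2 (A(c) = (2*c)**2 = 4*c**2)
F(T(r, -3))*(302 + A(23)) = (-3 + ((-3)**2/1)/5)*(302 + 4*23**2) = (-3 + (1*9)/5)*(302 + 4*529) = (-3 + (1/5)*9)*(302 + 2116) = (-3 + 9/5)*2418 = -6/5*2418 = -14508/5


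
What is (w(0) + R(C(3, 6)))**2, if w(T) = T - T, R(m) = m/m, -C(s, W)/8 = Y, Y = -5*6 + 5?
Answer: 1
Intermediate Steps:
Y = -25 (Y = -30 + 5 = -25)
C(s, W) = 200 (C(s, W) = -8*(-25) = 200)
R(m) = 1
w(T) = 0
(w(0) + R(C(3, 6)))**2 = (0 + 1)**2 = 1**2 = 1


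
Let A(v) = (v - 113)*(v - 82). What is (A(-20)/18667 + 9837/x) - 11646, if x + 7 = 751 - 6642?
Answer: -427434842349/36699322 ≈ -11647.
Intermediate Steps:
A(v) = (-113 + v)*(-82 + v)
x = -5898 (x = -7 + (751 - 6642) = -7 - 5891 = -5898)
(A(-20)/18667 + 9837/x) - 11646 = ((9266 + (-20)**2 - 195*(-20))/18667 + 9837/(-5898)) - 11646 = ((9266 + 400 + 3900)*(1/18667) + 9837*(-1/5898)) - 11646 = (13566*(1/18667) - 3279/1966) - 11646 = (13566/18667 - 3279/1966) - 11646 = -34538337/36699322 - 11646 = -427434842349/36699322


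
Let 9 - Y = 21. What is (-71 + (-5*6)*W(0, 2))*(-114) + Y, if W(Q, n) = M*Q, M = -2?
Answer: 8082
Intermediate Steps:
Y = -12 (Y = 9 - 1*21 = 9 - 21 = -12)
W(Q, n) = -2*Q
(-71 + (-5*6)*W(0, 2))*(-114) + Y = (-71 + (-5*6)*(-2*0))*(-114) - 12 = (-71 - 30*0)*(-114) - 12 = (-71 + 0)*(-114) - 12 = -71*(-114) - 12 = 8094 - 12 = 8082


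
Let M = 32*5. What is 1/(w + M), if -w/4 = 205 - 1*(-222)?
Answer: -1/1548 ≈ -0.00064600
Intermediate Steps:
w = -1708 (w = -4*(205 - 1*(-222)) = -4*(205 + 222) = -4*427 = -1708)
M = 160
1/(w + M) = 1/(-1708 + 160) = 1/(-1548) = -1/1548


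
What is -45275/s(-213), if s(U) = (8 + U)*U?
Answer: -9055/8733 ≈ -1.0369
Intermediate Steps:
s(U) = U*(8 + U)
-45275/s(-213) = -45275*(-1/(213*(8 - 213))) = -45275/((-213*(-205))) = -45275/43665 = -45275*1/43665 = -9055/8733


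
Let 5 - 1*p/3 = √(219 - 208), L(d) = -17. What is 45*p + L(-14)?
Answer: 658 - 135*√11 ≈ 210.26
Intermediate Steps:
p = 15 - 3*√11 (p = 15 - 3*√(219 - 208) = 15 - 3*√11 ≈ 5.0501)
45*p + L(-14) = 45*(15 - 3*√11) - 17 = (675 - 135*√11) - 17 = 658 - 135*√11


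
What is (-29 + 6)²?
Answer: 529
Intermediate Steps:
(-29 + 6)² = (-23)² = 529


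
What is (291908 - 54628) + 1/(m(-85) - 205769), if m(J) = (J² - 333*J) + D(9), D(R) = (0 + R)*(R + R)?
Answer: 40355870559/170077 ≈ 2.3728e+5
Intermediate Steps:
D(R) = 2*R² (D(R) = R*(2*R) = 2*R²)
m(J) = 162 + J² - 333*J (m(J) = (J² - 333*J) + 2*9² = (J² - 333*J) + 2*81 = (J² - 333*J) + 162 = 162 + J² - 333*J)
(291908 - 54628) + 1/(m(-85) - 205769) = (291908 - 54628) + 1/((162 + (-85)² - 333*(-85)) - 205769) = 237280 + 1/((162 + 7225 + 28305) - 205769) = 237280 + 1/(35692 - 205769) = 237280 + 1/(-170077) = 237280 - 1/170077 = 40355870559/170077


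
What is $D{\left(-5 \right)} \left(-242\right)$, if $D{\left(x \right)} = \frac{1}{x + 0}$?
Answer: $\frac{242}{5} \approx 48.4$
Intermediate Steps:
$D{\left(x \right)} = \frac{1}{x}$
$D{\left(-5 \right)} \left(-242\right) = \frac{1}{-5} \left(-242\right) = \left(- \frac{1}{5}\right) \left(-242\right) = \frac{242}{5}$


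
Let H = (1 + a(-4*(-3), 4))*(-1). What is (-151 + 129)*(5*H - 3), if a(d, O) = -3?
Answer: -154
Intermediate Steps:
H = 2 (H = (1 - 3)*(-1) = -2*(-1) = 2)
(-151 + 129)*(5*H - 3) = (-151 + 129)*(5*2 - 3) = -22*(10 - 3) = -22*7 = -154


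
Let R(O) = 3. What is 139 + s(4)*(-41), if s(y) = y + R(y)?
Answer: -148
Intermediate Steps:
s(y) = 3 + y (s(y) = y + 3 = 3 + y)
139 + s(4)*(-41) = 139 + (3 + 4)*(-41) = 139 + 7*(-41) = 139 - 287 = -148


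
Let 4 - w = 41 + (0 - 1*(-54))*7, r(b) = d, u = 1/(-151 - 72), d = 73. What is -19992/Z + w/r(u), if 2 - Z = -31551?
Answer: -14553911/2303369 ≈ -6.3185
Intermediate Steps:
u = -1/223 (u = 1/(-223) = -1/223 ≈ -0.0044843)
r(b) = 73
Z = 31553 (Z = 2 - 1*(-31551) = 2 + 31551 = 31553)
w = -415 (w = 4 - (41 + (0 - 1*(-54))*7) = 4 - (41 + (0 + 54)*7) = 4 - (41 + 54*7) = 4 - (41 + 378) = 4 - 1*419 = 4 - 419 = -415)
-19992/Z + w/r(u) = -19992/31553 - 415/73 = -14553911/2303369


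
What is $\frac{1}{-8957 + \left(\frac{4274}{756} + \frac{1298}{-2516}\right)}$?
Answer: $- \frac{118881}{1064206361} \approx -0.00011171$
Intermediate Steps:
$\frac{1}{-8957 + \left(\frac{4274}{756} + \frac{1298}{-2516}\right)} = \frac{1}{-8957 + \left(4274 \cdot \frac{1}{756} + 1298 \left(- \frac{1}{2516}\right)\right)} = \frac{1}{-8957 + \left(\frac{2137}{378} - \frac{649}{1258}\right)} = \frac{1}{-8957 + \frac{610756}{118881}} = \frac{1}{- \frac{1064206361}{118881}} = - \frac{118881}{1064206361}$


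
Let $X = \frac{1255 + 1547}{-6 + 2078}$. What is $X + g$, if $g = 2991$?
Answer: $\frac{3100077}{1036} \approx 2992.4$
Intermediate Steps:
$X = \frac{1401}{1036}$ ($X = \frac{2802}{2072} = 2802 \cdot \frac{1}{2072} = \frac{1401}{1036} \approx 1.3523$)
$X + g = \frac{1401}{1036} + 2991 = \frac{3100077}{1036}$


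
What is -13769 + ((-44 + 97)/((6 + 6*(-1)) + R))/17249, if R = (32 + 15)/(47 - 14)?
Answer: -11162567858/810703 ≈ -13769.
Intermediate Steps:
R = 47/33 ≈ 1.4242
-13769 + ((-44 + 97)/((6 + 6*(-1)) + R))/17249 = -13769 + ((-44 + 97)/((6 + 6*(-1)) + 47/33))/17249 = -13769 + (53/((6 - 6) + 47/33))*(1/17249) = -13769 + (53/(0 + 47/33))*(1/17249) = -13769 + (53/(47/33))*(1/17249) = -13769 + (53*(33/47))*(1/17249) = -13769 + (1749/47)*(1/17249) = -13769 + 1749/810703 = -11162567858/810703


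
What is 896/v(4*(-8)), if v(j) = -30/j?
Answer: 14336/15 ≈ 955.73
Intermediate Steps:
896/v(4*(-8)) = 896/((-30/(4*(-8)))) = 896/((-30/(-32))) = 896/((-30*(-1/32))) = 896/(15/16) = 896*(16/15) = 14336/15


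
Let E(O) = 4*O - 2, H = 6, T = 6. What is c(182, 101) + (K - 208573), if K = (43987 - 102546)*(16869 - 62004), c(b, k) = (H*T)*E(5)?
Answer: 2642852540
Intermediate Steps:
E(O) = -2 + 4*O
c(b, k) = 648 (c(b, k) = (6*6)*(-2 + 4*5) = 36*(-2 + 20) = 36*18 = 648)
K = 2643060465 (K = -58559*(-45135) = 2643060465)
c(182, 101) + (K - 208573) = 648 + (2643060465 - 208573) = 648 + 2642851892 = 2642852540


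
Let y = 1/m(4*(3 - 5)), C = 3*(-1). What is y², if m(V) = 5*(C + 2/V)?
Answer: 16/4225 ≈ 0.0037870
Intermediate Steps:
C = -3
m(V) = -15 + 10/V (m(V) = 5*(-3 + 2/V) = -15 + 10/V)
y = -4/65 (y = 1/(-15 + 10/((4*(3 - 5)))) = 1/(-15 + 10/((4*(-2)))) = 1/(-15 + 10/(-8)) = 1/(-15 + 10*(-⅛)) = 1/(-15 - 5/4) = 1/(-65/4) = -4/65 ≈ -0.061538)
y² = (-4/65)² = 16/4225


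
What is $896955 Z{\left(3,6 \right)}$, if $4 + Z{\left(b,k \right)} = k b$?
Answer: $12557370$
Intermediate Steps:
$Z{\left(b,k \right)} = -4 + b k$ ($Z{\left(b,k \right)} = -4 + k b = -4 + b k$)
$896955 Z{\left(3,6 \right)} = 896955 \left(-4 + 3 \cdot 6\right) = 896955 \left(-4 + 18\right) = 896955 \cdot 14 = 12557370$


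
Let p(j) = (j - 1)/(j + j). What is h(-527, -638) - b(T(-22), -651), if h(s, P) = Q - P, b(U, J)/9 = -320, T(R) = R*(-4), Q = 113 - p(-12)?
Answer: 87131/24 ≈ 3630.5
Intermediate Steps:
p(j) = (-1 + j)/(2*j) (p(j) = (-1 + j)/((2*j)) = (-1 + j)*(1/(2*j)) = (-1 + j)/(2*j))
Q = 2699/24 (Q = 113 - (-1 - 12)/(2*(-12)) = 113 - (-1)*(-13)/(2*12) = 113 - 1*13/24 = 113 - 13/24 = 2699/24 ≈ 112.46)
T(R) = -4*R
b(U, J) = -2880 (b(U, J) = 9*(-320) = -2880)
h(s, P) = 2699/24 - P
h(-527, -638) - b(T(-22), -651) = (2699/24 - 1*(-638)) - 1*(-2880) = (2699/24 + 638) + 2880 = 18011/24 + 2880 = 87131/24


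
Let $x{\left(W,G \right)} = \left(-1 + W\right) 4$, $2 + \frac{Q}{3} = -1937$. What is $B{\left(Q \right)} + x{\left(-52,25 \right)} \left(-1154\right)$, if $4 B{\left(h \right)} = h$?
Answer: $\frac{972775}{4} \approx 2.4319 \cdot 10^{5}$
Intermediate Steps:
$Q = -5817$ ($Q = -6 + 3 \left(-1937\right) = -6 - 5811 = -5817$)
$B{\left(h \right)} = \frac{h}{4}$
$x{\left(W,G \right)} = -4 + 4 W$
$B{\left(Q \right)} + x{\left(-52,25 \right)} \left(-1154\right) = \frac{1}{4} \left(-5817\right) + \left(-4 + 4 \left(-52\right)\right) \left(-1154\right) = - \frac{5817}{4} + \left(-4 - 208\right) \left(-1154\right) = - \frac{5817}{4} - -244648 = - \frac{5817}{4} + 244648 = \frac{972775}{4}$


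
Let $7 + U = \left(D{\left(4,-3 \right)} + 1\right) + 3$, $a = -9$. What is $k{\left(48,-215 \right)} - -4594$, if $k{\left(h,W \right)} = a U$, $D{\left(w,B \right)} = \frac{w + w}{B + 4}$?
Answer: $4549$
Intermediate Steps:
$D{\left(w,B \right)} = \frac{2 w}{4 + B}$
$U = 5$ ($U = -7 + \left(\left(2 \cdot 4 \frac{1}{4 - 3} + 1\right) + 3\right) = -7 + \left(\left(2 \cdot 4 \cdot 1^{-1} + 1\right) + 3\right) = -7 + \left(\left(2 \cdot 4 \cdot 1 + 1\right) + 3\right) = -7 + \left(\left(8 + 1\right) + 3\right) = -7 + \left(9 + 3\right) = -7 + 12 = 5$)
$k{\left(h,W \right)} = -45$ ($k{\left(h,W \right)} = \left(-9\right) 5 = -45$)
$k{\left(48,-215 \right)} - -4594 = -45 - -4594 = -45 + 4594 = 4549$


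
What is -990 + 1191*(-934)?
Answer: -1113384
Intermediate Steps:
-990 + 1191*(-934) = -990 - 1112394 = -1113384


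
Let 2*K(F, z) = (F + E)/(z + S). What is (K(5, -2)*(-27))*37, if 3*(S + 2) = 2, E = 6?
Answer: 32967/20 ≈ 1648.3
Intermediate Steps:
S = -4/3 (S = -2 + (⅓)*2 = -2 + ⅔ = -4/3 ≈ -1.3333)
K(F, z) = (6 + F)/(2*(-4/3 + z)) (K(F, z) = ((F + 6)/(z - 4/3))/2 = ((6 + F)/(-4/3 + z))/2 = (6 + F)/(2*(-4/3 + z)))
(K(5, -2)*(-27))*37 = ((3*(6 + 5)/(2*(-4 + 3*(-2))))*(-27))*37 = (((3/2)*11/(-4 - 6))*(-27))*37 = (((3/2)*11/(-10))*(-27))*37 = (((3/2)*(-⅒)*11)*(-27))*37 = -33/20*(-27)*37 = (891/20)*37 = 32967/20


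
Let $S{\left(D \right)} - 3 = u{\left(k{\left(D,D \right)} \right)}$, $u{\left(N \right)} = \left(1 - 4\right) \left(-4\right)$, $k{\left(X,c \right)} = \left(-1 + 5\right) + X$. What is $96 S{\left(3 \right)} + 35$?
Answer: $1475$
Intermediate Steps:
$k{\left(X,c \right)} = 4 + X$
$u{\left(N \right)} = 12$ ($u{\left(N \right)} = \left(-3\right) \left(-4\right) = 12$)
$S{\left(D \right)} = 15$ ($S{\left(D \right)} = 3 + 12 = 15$)
$96 S{\left(3 \right)} + 35 = 96 \cdot 15 + 35 = 1440 + 35 = 1475$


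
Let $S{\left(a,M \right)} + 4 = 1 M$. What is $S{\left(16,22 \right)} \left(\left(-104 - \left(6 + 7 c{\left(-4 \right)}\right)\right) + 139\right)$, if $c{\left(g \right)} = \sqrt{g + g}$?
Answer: $522 - 252 i \sqrt{2} \approx 522.0 - 356.38 i$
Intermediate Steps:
$c{\left(g \right)} = \sqrt{2} \sqrt{g}$ ($c{\left(g \right)} = \sqrt{2 g} = \sqrt{2} \sqrt{g}$)
$S{\left(a,M \right)} = -4 + M$ ($S{\left(a,M \right)} = -4 + 1 M = -4 + M$)
$S{\left(16,22 \right)} \left(\left(-104 - \left(6 + 7 c{\left(-4 \right)}\right)\right) + 139\right) = \left(-4 + 22\right) \left(\left(-104 - \left(6 + 7 \sqrt{2} \sqrt{-4}\right)\right) + 139\right) = 18 \left(\left(-104 - \left(6 + 7 \sqrt{2} \cdot 2 i\right)\right) + 139\right) = 18 \left(\left(-104 - \left(6 + 7 \cdot 2 i \sqrt{2}\right)\right) + 139\right) = 18 \left(\left(-104 - \left(6 + 14 i \sqrt{2}\right)\right) + 139\right) = 18 \left(\left(-110 - 14 i \sqrt{2}\right) + 139\right) = 18 \left(29 - 14 i \sqrt{2}\right) = 522 - 252 i \sqrt{2}$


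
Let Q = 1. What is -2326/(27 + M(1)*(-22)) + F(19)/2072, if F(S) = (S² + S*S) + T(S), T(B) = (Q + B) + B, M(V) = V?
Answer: -4815667/10360 ≈ -464.83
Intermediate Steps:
T(B) = 1 + 2*B (T(B) = (1 + B) + B = 1 + 2*B)
F(S) = 1 + 2*S + 2*S² (F(S) = (S² + S*S) + (1 + 2*S) = (S² + S²) + (1 + 2*S) = 2*S² + (1 + 2*S) = 1 + 2*S + 2*S²)
-2326/(27 + M(1)*(-22)) + F(19)/2072 = -2326/(27 + 1*(-22)) + (1 + 2*19 + 2*19²)/2072 = -2326/(27 - 22) + (1 + 38 + 2*361)*(1/2072) = -2326/5 + (1 + 38 + 722)*(1/2072) = -2326*⅕ + 761*(1/2072) = -2326/5 + 761/2072 = -4815667/10360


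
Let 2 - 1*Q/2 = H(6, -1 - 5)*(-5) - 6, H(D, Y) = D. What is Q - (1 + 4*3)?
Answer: 63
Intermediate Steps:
Q = 76 (Q = 4 - 2*(6*(-5) - 6) = 4 - 2*(-30 - 6) = 4 - 2*(-36) = 4 + 72 = 76)
Q - (1 + 4*3) = 76 - (1 + 4*3) = 76 - (1 + 12) = 76 - 1*13 = 76 - 13 = 63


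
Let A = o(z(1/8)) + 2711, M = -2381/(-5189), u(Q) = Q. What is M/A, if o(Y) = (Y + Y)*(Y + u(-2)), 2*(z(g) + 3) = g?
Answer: 304768/1819891269 ≈ 0.00016746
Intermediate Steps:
z(g) = -3 + g/2
o(Y) = 2*Y*(-2 + Y) (o(Y) = (Y + Y)*(Y - 2) = (2*Y)*(-2 + Y) = 2*Y*(-2 + Y))
M = 2381/5189 (M = -2381*(-1/5189) = 2381/5189 ≈ 0.45886)
A = 350721/128 (A = 2*(-3 + (½)/8)*(-2 + (-3 + (½)/8)) + 2711 = 2*(-3 + (½)*(⅛))*(-2 + (-3 + (½)*(⅛))) + 2711 = 2*(-3 + 1/16)*(-2 + (-3 + 1/16)) + 2711 = 2*(-47/16)*(-2 - 47/16) + 2711 = 2*(-47/16)*(-79/16) + 2711 = 3713/128 + 2711 = 350721/128 ≈ 2740.0)
M/A = 2381/(5189*(350721/128)) = (2381/5189)*(128/350721) = 304768/1819891269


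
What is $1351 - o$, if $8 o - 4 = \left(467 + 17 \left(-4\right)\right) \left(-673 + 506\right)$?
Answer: $\frac{77437}{8} \approx 9679.6$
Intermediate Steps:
$o = - \frac{66629}{8}$ ($o = \frac{1}{2} + \frac{\left(467 + 17 \left(-4\right)\right) \left(-673 + 506\right)}{8} = \frac{1}{2} + \frac{\left(467 - 68\right) \left(-167\right)}{8} = \frac{1}{2} + \frac{399 \left(-167\right)}{8} = \frac{1}{2} + \frac{1}{8} \left(-66633\right) = \frac{1}{2} - \frac{66633}{8} = - \frac{66629}{8} \approx -8328.6$)
$1351 - o = 1351 - - \frac{66629}{8} = 1351 + \frac{66629}{8} = \frac{77437}{8}$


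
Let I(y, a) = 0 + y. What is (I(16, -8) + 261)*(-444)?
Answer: -122988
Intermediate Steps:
I(y, a) = y
(I(16, -8) + 261)*(-444) = (16 + 261)*(-444) = 277*(-444) = -122988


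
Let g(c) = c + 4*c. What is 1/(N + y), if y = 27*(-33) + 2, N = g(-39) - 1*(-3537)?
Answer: 1/2453 ≈ 0.00040766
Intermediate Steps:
g(c) = 5*c
N = 3342 (N = 5*(-39) - 1*(-3537) = -195 + 3537 = 3342)
y = -889 (y = -891 + 2 = -889)
1/(N + y) = 1/(3342 - 889) = 1/2453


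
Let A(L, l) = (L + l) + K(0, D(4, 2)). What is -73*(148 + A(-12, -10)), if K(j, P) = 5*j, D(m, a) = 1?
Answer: -9198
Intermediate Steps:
A(L, l) = L + l (A(L, l) = (L + l) + 5*0 = (L + l) + 0 = L + l)
-73*(148 + A(-12, -10)) = -73*(148 + (-12 - 10)) = -73*(148 - 22) = -73*126 = -9198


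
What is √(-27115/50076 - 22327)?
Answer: I*√1555240888097/8346 ≈ 149.42*I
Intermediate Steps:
√(-27115/50076 - 22327) = √(-1118073967/50076) = I*√1555240888097/8346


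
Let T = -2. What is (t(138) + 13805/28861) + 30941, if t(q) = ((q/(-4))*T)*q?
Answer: 1167816448/28861 ≈ 40464.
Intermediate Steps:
t(q) = q**2/2 (t(q) = ((q/(-4))*(-2))*q = ((q*(-1/4))*(-2))*q = (-q/4*(-2))*q = (q/2)*q = q**2/2)
(t(138) + 13805/28861) + 30941 = ((1/2)*138**2 + 13805/28861) + 30941 = ((1/2)*19044 + 13805*(1/28861)) + 30941 = (9522 + 13805/28861) + 30941 = 274828247/28861 + 30941 = 1167816448/28861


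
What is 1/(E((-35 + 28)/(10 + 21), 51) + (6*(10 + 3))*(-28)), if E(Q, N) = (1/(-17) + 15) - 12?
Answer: -17/37078 ≈ -0.00045849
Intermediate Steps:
E(Q, N) = 50/17 (E(Q, N) = (-1/17 + 15) - 12 = 254/17 - 12 = 50/17)
1/(E((-35 + 28)/(10 + 21), 51) + (6*(10 + 3))*(-28)) = 1/(50/17 + (6*(10 + 3))*(-28)) = 1/(50/17 + (6*13)*(-28)) = 1/(50/17 + 78*(-28)) = 1/(50/17 - 2184) = 1/(-37078/17) = -17/37078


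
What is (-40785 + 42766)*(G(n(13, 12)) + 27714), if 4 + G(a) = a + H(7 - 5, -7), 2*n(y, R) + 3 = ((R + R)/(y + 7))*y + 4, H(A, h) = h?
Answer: 548960853/10 ≈ 5.4896e+7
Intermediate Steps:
n(y, R) = ½ + R*y/(7 + y) (n(y, R) = -3/2 + (((R + R)/(y + 7))*y + 4)/2 = -3/2 + (((2*R)/(7 + y))*y + 4)/2 = -3/2 + ((2*R/(7 + y))*y + 4)/2 = -3/2 + (2*R*y/(7 + y) + 4)/2 = -3/2 + (4 + 2*R*y/(7 + y))/2 = -3/2 + (2 + R*y/(7 + y)) = ½ + R*y/(7 + y))
G(a) = -11 + a (G(a) = -4 + (a - 7) = -4 + (-7 + a) = -11 + a)
(-40785 + 42766)*(G(n(13, 12)) + 27714) = (-40785 + 42766)*((-11 + (7 + 13 + 2*12*13)/(2*(7 + 13))) + 27714) = 1981*((-11 + (½)*(7 + 13 + 312)/20) + 27714) = 1981*((-11 + (½)*(1/20)*332) + 27714) = 1981*((-11 + 83/10) + 27714) = 1981*(-27/10 + 27714) = 1981*(277113/10) = 548960853/10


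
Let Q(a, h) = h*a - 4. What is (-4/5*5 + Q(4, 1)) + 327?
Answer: 323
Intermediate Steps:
Q(a, h) = -4 + a*h (Q(a, h) = a*h - 4 = -4 + a*h)
(-4/5*5 + Q(4, 1)) + 327 = (-4/5*5 + (-4 + 4*1)) + 327 = (-4*⅕*5 + (-4 + 4)) + 327 = (-⅘*5 + 0) + 327 = (-4 + 0) + 327 = -4 + 327 = 323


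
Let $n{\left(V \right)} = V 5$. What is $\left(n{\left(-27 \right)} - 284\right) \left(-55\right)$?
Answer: $23045$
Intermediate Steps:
$n{\left(V \right)} = 5 V$
$\left(n{\left(-27 \right)} - 284\right) \left(-55\right) = \left(5 \left(-27\right) - 284\right) \left(-55\right) = \left(-135 - 284\right) \left(-55\right) = \left(-419\right) \left(-55\right) = 23045$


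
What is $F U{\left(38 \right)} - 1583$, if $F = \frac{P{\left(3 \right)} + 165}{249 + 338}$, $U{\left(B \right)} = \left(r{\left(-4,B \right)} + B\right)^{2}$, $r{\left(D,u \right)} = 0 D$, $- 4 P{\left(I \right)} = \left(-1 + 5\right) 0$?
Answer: $- \frac{690961}{587} \approx -1177.1$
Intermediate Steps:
$P{\left(I \right)} = 0$ ($P{\left(I \right)} = - \frac{\left(-1 + 5\right) 0}{4} = - \frac{4 \cdot 0}{4} = \left(- \frac{1}{4}\right) 0 = 0$)
$r{\left(D,u \right)} = 0$
$U{\left(B \right)} = B^{2}$ ($U{\left(B \right)} = \left(0 + B\right)^{2} = B^{2}$)
$F = \frac{165}{587}$ ($F = \frac{0 + 165}{249 + 338} = \frac{165}{587} \approx 0.28109$)
$F U{\left(38 \right)} - 1583 = \frac{165 \cdot 38^{2}}{587} - 1583 = \frac{165}{587} \cdot 1444 - 1583 = \frac{238260}{587} - 1583 = - \frac{690961}{587}$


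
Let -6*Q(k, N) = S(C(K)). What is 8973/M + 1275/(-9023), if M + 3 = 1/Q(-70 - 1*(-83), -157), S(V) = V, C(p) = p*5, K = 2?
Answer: -44982205/18046 ≈ -2492.6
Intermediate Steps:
C(p) = 5*p
Q(k, N) = -5/3 (Q(k, N) = -5*2/6 = -1/6*10 = -5/3)
M = -18/5 (M = -3 + 1/(-5/3) = -3 - 3/5 = -18/5 ≈ -3.6000)
8973/M + 1275/(-9023) = 8973/(-18/5) + 1275/(-9023) = 8973*(-5/18) + 1275*(-1/9023) = -4985/2 - 1275/9023 = -44982205/18046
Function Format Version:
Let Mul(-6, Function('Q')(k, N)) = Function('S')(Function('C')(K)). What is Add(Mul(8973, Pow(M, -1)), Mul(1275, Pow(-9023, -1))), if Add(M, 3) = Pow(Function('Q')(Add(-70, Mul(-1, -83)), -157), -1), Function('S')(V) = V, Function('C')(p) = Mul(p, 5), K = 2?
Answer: Rational(-44982205, 18046) ≈ -2492.6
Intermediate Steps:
Function('C')(p) = Mul(5, p)
Function('Q')(k, N) = Rational(-5, 3) (Function('Q')(k, N) = Mul(Rational(-1, 6), Mul(5, 2)) = Mul(Rational(-1, 6), 10) = Rational(-5, 3))
M = Rational(-18, 5) (M = Add(-3, Pow(Rational(-5, 3), -1)) = Add(-3, Rational(-3, 5)) = Rational(-18, 5) ≈ -3.6000)
Add(Mul(8973, Pow(M, -1)), Mul(1275, Pow(-9023, -1))) = Add(Mul(8973, Pow(Rational(-18, 5), -1)), Mul(1275, Pow(-9023, -1))) = Add(Mul(8973, Rational(-5, 18)), Mul(1275, Rational(-1, 9023))) = Add(Rational(-4985, 2), Rational(-1275, 9023)) = Rational(-44982205, 18046)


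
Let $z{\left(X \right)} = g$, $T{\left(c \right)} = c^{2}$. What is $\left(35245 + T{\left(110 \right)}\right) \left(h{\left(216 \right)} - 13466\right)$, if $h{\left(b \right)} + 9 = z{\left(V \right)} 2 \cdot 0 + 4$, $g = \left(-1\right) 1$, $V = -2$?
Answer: $-637784495$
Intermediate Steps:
$g = -1$
$z{\left(X \right)} = -1$
$h{\left(b \right)} = -5$ ($h{\left(b \right)} = -9 + \left(- 2 \cdot 0 + 4\right) = -9 + \left(\left(-1\right) 0 + 4\right) = -9 + \left(0 + 4\right) = -9 + 4 = -5$)
$\left(35245 + T{\left(110 \right)}\right) \left(h{\left(216 \right)} - 13466\right) = \left(35245 + 110^{2}\right) \left(-5 - 13466\right) = \left(35245 + 12100\right) \left(-13471\right) = 47345 \left(-13471\right) = -637784495$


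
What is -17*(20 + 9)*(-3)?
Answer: 1479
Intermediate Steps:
-17*(20 + 9)*(-3) = -17*29*(-3) = -493*(-3) = 1479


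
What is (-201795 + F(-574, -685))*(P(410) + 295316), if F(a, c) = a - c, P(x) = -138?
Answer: -59532679752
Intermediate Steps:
(-201795 + F(-574, -685))*(P(410) + 295316) = (-201795 + (-574 - 1*(-685)))*(-138 + 295316) = (-201795 + (-574 + 685))*295178 = (-201795 + 111)*295178 = -201684*295178 = -59532679752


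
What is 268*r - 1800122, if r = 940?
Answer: -1548202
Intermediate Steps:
268*r - 1800122 = 268*940 - 1800122 = 251920 - 1800122 = -1548202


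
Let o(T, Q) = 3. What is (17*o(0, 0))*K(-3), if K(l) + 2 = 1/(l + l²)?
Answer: -187/2 ≈ -93.500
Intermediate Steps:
K(l) = -2 + 1/(l + l²)
(17*o(0, 0))*K(-3) = (17*3)*((1 - 2*(-3) - 2*(-3)²)/((-3)*(1 - 3))) = 51*(-⅓*(1 + 6 - 2*9)/(-2)) = 51*(-⅓*(-½)*(1 + 6 - 18)) = 51*(-⅓*(-½)*(-11)) = 51*(-11/6) = -187/2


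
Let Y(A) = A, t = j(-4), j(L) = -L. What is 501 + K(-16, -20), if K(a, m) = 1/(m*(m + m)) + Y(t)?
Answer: 404001/800 ≈ 505.00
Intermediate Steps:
t = 4 (t = -1*(-4) = 4)
K(a, m) = 4 + 1/(2*m**2) (K(a, m) = 1/(m*(m + m)) + 4 = 1/(m*(2*m)) + 4 = 1/(2*m**2) + 4 = 4 + 1/(2*m**2))
501 + K(-16, -20) = 501 + (4 + (1/2)/(-20)**2) = 501 + (4 + (1/2)*(1/400)) = 501 + (4 + 1/800) = 501 + 3201/800 = 404001/800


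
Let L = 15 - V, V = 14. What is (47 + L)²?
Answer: 2304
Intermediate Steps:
L = 1 (L = 15 - 1*14 = 15 - 14 = 1)
(47 + L)² = (47 + 1)² = 48² = 2304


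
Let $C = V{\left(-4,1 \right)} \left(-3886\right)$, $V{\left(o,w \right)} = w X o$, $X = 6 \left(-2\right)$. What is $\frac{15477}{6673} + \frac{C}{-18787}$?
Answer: $\frac{1535467743}{125365651} \approx 12.248$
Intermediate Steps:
$X = -12$
$V{\left(o,w \right)} = - 12 o w$ ($V{\left(o,w \right)} = w \left(-12\right) o = - 12 w o = - 12 o w$)
$C = -186528$ ($C = \left(-12\right) \left(-4\right) 1 \left(-3886\right) = 48 \left(-3886\right) = -186528$)
$\frac{15477}{6673} + \frac{C}{-18787} = \frac{15477}{6673} - \frac{186528}{-18787} = 15477 \cdot \frac{1}{6673} - - \frac{186528}{18787} = \frac{15477}{6673} + \frac{186528}{18787} = \frac{1535467743}{125365651}$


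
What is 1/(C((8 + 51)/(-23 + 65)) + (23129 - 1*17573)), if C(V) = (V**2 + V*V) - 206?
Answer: 882/4722181 ≈ 0.00018678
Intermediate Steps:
C(V) = -206 + 2*V**2 (C(V) = (V**2 + V**2) - 206 = 2*V**2 - 206 = -206 + 2*V**2)
1/(C((8 + 51)/(-23 + 65)) + (23129 - 1*17573)) = 1/((-206 + 2*((8 + 51)/(-23 + 65))**2) + (23129 - 1*17573)) = 1/((-206 + 2*(59/42)**2) + (23129 - 17573)) = 1/((-206 + 2*(59*(1/42))**2) + 5556) = 1/((-206 + 2*(59/42)**2) + 5556) = 1/((-206 + 2*(3481/1764)) + 5556) = 1/((-206 + 3481/882) + 5556) = 1/(-178211/882 + 5556) = 1/(4722181/882) = 882/4722181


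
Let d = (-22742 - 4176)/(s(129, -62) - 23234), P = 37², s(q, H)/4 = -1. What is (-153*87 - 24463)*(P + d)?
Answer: -601357169380/11619 ≈ -5.1756e+7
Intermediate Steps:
s(q, H) = -4 (s(q, H) = 4*(-1) = -4)
P = 1369
d = 13459/11619 (d = (-22742 - 4176)/(-4 - 23234) = -26918/(-23238) = -26918*(-1/23238) = 13459/11619 ≈ 1.1584)
(-153*87 - 24463)*(P + d) = (-153*87 - 24463)*(1369 + 13459/11619) = (-13311 - 24463)*(15919870/11619) = -37774*15919870/11619 = -601357169380/11619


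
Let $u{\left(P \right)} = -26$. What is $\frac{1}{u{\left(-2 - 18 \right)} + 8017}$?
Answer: $\frac{1}{7991} \approx 0.00012514$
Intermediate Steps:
$\frac{1}{u{\left(-2 - 18 \right)} + 8017} = \frac{1}{-26 + 8017} = \frac{1}{7991}$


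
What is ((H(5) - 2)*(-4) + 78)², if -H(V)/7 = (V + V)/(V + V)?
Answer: 12996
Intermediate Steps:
H(V) = -7 (H(V) = -7*(V + V)/(V + V) = -7*2*V/(2*V) = -7*2*V*1/(2*V) = -7*1 = -7)
((H(5) - 2)*(-4) + 78)² = ((-7 - 2)*(-4) + 78)² = (-9*(-4) + 78)² = (36 + 78)² = 114² = 12996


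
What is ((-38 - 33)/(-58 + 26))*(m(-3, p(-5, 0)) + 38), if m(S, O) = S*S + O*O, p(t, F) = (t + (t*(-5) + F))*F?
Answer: 3337/32 ≈ 104.28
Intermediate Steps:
p(t, F) = F*(F - 4*t) (p(t, F) = (t + (-5*t + F))*F = (t + (F - 5*t))*F = (F - 4*t)*F = F*(F - 4*t))
m(S, O) = O² + S² (m(S, O) = S² + O² = O² + S²)
((-38 - 33)/(-58 + 26))*(m(-3, p(-5, 0)) + 38) = ((-38 - 33)/(-58 + 26))*(((0*(0 - 4*(-5)))² + (-3)²) + 38) = (-71/(-32))*(((0*(0 + 20))² + 9) + 38) = (-71*(-1/32))*(((0*20)² + 9) + 38) = 71*((0² + 9) + 38)/32 = 71*((0 + 9) + 38)/32 = 71*(9 + 38)/32 = (71/32)*47 = 3337/32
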